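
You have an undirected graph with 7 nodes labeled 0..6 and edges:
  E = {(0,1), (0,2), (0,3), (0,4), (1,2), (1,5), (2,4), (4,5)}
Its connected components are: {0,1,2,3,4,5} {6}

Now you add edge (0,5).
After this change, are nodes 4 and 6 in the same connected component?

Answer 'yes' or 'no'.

Initial components: {0,1,2,3,4,5} {6}
Adding edge (0,5): both already in same component {0,1,2,3,4,5}. No change.
New components: {0,1,2,3,4,5} {6}
Are 4 and 6 in the same component? no

Answer: no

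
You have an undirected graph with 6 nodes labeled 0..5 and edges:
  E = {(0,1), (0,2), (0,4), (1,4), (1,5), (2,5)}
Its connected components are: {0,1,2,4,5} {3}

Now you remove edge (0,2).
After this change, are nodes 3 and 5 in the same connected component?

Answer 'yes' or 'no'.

Initial components: {0,1,2,4,5} {3}
Removing edge (0,2): not a bridge — component count unchanged at 2.
New components: {0,1,2,4,5} {3}
Are 3 and 5 in the same component? no

Answer: no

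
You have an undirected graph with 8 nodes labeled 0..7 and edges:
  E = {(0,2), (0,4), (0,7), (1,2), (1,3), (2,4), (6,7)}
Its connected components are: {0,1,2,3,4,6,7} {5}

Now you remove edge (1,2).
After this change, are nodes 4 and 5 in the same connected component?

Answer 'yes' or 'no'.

Answer: no

Derivation:
Initial components: {0,1,2,3,4,6,7} {5}
Removing edge (1,2): it was a bridge — component count 2 -> 3.
New components: {0,2,4,6,7} {1,3} {5}
Are 4 and 5 in the same component? no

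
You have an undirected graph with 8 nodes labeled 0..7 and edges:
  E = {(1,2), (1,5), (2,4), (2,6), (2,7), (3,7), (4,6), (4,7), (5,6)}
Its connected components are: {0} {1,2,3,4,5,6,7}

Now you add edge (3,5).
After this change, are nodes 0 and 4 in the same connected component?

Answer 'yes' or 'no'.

Answer: no

Derivation:
Initial components: {0} {1,2,3,4,5,6,7}
Adding edge (3,5): both already in same component {1,2,3,4,5,6,7}. No change.
New components: {0} {1,2,3,4,5,6,7}
Are 0 and 4 in the same component? no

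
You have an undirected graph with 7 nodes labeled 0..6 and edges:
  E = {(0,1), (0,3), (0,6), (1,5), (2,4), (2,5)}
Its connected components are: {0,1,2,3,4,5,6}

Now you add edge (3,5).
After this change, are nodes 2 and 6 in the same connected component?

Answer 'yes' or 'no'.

Answer: yes

Derivation:
Initial components: {0,1,2,3,4,5,6}
Adding edge (3,5): both already in same component {0,1,2,3,4,5,6}. No change.
New components: {0,1,2,3,4,5,6}
Are 2 and 6 in the same component? yes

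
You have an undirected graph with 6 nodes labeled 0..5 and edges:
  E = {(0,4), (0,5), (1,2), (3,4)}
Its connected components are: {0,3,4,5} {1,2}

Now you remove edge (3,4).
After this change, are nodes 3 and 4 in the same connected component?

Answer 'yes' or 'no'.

Initial components: {0,3,4,5} {1,2}
Removing edge (3,4): it was a bridge — component count 2 -> 3.
New components: {0,4,5} {1,2} {3}
Are 3 and 4 in the same component? no

Answer: no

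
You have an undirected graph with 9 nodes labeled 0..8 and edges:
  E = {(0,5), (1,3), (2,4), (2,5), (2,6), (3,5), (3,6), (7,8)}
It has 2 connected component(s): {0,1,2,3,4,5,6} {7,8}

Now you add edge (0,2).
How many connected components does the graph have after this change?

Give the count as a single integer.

Answer: 2

Derivation:
Initial component count: 2
Add (0,2): endpoints already in same component. Count unchanged: 2.
New component count: 2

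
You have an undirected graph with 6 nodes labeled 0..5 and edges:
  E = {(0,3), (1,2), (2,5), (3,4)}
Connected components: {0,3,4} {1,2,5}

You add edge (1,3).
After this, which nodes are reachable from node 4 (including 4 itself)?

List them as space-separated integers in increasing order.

Before: nodes reachable from 4: {0,3,4}
Adding (1,3): merges 4's component with another. Reachability grows.
After: nodes reachable from 4: {0,1,2,3,4,5}

Answer: 0 1 2 3 4 5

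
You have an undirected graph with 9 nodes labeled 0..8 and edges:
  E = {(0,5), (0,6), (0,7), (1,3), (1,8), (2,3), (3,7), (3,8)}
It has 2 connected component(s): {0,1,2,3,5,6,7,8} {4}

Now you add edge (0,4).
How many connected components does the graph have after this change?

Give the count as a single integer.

Initial component count: 2
Add (0,4): merges two components. Count decreases: 2 -> 1.
New component count: 1

Answer: 1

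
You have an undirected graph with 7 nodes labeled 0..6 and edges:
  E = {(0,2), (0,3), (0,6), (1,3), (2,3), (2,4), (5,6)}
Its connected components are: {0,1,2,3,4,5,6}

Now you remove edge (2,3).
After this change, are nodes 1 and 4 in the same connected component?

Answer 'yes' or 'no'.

Initial components: {0,1,2,3,4,5,6}
Removing edge (2,3): not a bridge — component count unchanged at 1.
New components: {0,1,2,3,4,5,6}
Are 1 and 4 in the same component? yes

Answer: yes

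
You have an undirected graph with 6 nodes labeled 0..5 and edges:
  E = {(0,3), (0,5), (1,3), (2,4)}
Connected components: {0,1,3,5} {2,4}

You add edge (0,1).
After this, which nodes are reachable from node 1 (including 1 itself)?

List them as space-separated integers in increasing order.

Answer: 0 1 3 5

Derivation:
Before: nodes reachable from 1: {0,1,3,5}
Adding (0,1): both endpoints already in same component. Reachability from 1 unchanged.
After: nodes reachable from 1: {0,1,3,5}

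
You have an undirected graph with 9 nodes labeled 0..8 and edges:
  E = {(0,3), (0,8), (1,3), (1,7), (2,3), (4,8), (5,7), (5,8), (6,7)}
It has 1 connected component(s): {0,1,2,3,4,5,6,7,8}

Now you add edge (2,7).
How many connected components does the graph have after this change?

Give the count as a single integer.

Answer: 1

Derivation:
Initial component count: 1
Add (2,7): endpoints already in same component. Count unchanged: 1.
New component count: 1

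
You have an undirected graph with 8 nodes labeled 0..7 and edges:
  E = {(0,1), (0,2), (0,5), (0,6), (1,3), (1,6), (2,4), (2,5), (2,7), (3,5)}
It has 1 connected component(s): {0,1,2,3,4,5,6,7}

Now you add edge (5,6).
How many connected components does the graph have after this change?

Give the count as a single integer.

Answer: 1

Derivation:
Initial component count: 1
Add (5,6): endpoints already in same component. Count unchanged: 1.
New component count: 1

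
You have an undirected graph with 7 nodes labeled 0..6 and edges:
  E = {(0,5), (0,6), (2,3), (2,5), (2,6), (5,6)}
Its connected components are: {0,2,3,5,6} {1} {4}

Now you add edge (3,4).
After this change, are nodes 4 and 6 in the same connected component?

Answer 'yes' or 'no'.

Initial components: {0,2,3,5,6} {1} {4}
Adding edge (3,4): merges {0,2,3,5,6} and {4}.
New components: {0,2,3,4,5,6} {1}
Are 4 and 6 in the same component? yes

Answer: yes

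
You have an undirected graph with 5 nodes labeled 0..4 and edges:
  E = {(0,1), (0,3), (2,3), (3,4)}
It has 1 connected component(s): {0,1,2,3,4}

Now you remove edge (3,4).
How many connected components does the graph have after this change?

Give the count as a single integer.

Initial component count: 1
Remove (3,4): it was a bridge. Count increases: 1 -> 2.
  After removal, components: {0,1,2,3} {4}
New component count: 2

Answer: 2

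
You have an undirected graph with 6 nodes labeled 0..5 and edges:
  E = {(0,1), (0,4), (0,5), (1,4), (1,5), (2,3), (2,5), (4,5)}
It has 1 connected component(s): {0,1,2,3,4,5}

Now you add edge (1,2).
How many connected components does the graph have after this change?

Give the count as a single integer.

Answer: 1

Derivation:
Initial component count: 1
Add (1,2): endpoints already in same component. Count unchanged: 1.
New component count: 1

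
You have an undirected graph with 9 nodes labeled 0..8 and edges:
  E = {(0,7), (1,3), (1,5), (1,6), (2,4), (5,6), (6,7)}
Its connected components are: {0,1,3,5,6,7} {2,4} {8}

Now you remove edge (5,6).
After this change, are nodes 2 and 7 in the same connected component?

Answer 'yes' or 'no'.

Initial components: {0,1,3,5,6,7} {2,4} {8}
Removing edge (5,6): not a bridge — component count unchanged at 3.
New components: {0,1,3,5,6,7} {2,4} {8}
Are 2 and 7 in the same component? no

Answer: no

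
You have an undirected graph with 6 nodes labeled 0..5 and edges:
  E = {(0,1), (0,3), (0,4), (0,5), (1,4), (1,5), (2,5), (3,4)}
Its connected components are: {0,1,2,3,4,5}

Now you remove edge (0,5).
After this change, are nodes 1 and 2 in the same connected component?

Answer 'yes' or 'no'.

Initial components: {0,1,2,3,4,5}
Removing edge (0,5): not a bridge — component count unchanged at 1.
New components: {0,1,2,3,4,5}
Are 1 and 2 in the same component? yes

Answer: yes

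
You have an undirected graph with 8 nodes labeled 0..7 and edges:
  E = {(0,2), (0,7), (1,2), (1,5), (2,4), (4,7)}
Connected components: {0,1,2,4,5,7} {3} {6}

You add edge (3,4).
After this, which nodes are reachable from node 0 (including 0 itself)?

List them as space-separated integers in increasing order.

Answer: 0 1 2 3 4 5 7

Derivation:
Before: nodes reachable from 0: {0,1,2,4,5,7}
Adding (3,4): merges 0's component with another. Reachability grows.
After: nodes reachable from 0: {0,1,2,3,4,5,7}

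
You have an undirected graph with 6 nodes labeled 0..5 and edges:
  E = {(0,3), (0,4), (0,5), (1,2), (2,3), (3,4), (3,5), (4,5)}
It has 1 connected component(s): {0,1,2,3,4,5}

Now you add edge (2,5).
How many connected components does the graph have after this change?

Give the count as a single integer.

Answer: 1

Derivation:
Initial component count: 1
Add (2,5): endpoints already in same component. Count unchanged: 1.
New component count: 1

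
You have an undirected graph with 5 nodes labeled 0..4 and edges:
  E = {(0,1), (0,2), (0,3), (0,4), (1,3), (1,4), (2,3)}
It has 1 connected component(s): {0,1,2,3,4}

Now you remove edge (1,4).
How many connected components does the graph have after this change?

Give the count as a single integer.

Answer: 1

Derivation:
Initial component count: 1
Remove (1,4): not a bridge. Count unchanged: 1.
  After removal, components: {0,1,2,3,4}
New component count: 1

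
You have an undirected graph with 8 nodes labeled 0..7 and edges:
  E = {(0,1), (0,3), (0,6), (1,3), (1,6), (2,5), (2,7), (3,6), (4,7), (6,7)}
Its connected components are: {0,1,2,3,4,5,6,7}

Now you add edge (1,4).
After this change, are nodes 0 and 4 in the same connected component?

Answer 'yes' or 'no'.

Answer: yes

Derivation:
Initial components: {0,1,2,3,4,5,6,7}
Adding edge (1,4): both already in same component {0,1,2,3,4,5,6,7}. No change.
New components: {0,1,2,3,4,5,6,7}
Are 0 and 4 in the same component? yes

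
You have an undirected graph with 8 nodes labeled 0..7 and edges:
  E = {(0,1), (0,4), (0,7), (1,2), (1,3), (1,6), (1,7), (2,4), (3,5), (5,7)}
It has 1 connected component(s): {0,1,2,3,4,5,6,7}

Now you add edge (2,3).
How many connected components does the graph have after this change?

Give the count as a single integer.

Initial component count: 1
Add (2,3): endpoints already in same component. Count unchanged: 1.
New component count: 1

Answer: 1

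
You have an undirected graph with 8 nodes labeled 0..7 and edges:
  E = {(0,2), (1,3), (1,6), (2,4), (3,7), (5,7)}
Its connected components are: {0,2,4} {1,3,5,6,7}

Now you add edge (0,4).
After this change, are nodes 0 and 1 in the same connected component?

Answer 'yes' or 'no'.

Initial components: {0,2,4} {1,3,5,6,7}
Adding edge (0,4): both already in same component {0,2,4}. No change.
New components: {0,2,4} {1,3,5,6,7}
Are 0 and 1 in the same component? no

Answer: no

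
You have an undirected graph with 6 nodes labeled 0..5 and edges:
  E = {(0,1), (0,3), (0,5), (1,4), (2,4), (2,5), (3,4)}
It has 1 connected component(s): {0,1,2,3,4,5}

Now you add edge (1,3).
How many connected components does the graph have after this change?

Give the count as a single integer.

Answer: 1

Derivation:
Initial component count: 1
Add (1,3): endpoints already in same component. Count unchanged: 1.
New component count: 1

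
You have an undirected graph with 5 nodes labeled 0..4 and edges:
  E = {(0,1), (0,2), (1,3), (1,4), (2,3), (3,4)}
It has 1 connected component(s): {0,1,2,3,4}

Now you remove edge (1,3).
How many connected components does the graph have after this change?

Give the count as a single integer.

Answer: 1

Derivation:
Initial component count: 1
Remove (1,3): not a bridge. Count unchanged: 1.
  After removal, components: {0,1,2,3,4}
New component count: 1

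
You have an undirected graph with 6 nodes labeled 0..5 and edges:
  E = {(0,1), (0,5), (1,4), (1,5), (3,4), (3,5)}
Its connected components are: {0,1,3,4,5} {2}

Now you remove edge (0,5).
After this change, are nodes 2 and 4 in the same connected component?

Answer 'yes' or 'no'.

Initial components: {0,1,3,4,5} {2}
Removing edge (0,5): not a bridge — component count unchanged at 2.
New components: {0,1,3,4,5} {2}
Are 2 and 4 in the same component? no

Answer: no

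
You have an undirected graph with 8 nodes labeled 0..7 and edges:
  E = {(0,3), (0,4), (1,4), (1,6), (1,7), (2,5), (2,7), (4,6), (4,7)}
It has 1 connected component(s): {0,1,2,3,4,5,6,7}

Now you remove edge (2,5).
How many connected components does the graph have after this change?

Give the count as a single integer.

Initial component count: 1
Remove (2,5): it was a bridge. Count increases: 1 -> 2.
  After removal, components: {0,1,2,3,4,6,7} {5}
New component count: 2

Answer: 2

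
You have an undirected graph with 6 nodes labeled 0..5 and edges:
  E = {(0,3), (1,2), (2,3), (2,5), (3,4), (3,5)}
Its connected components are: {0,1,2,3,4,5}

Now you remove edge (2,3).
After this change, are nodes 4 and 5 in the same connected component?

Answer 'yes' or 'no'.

Answer: yes

Derivation:
Initial components: {0,1,2,3,4,5}
Removing edge (2,3): not a bridge — component count unchanged at 1.
New components: {0,1,2,3,4,5}
Are 4 and 5 in the same component? yes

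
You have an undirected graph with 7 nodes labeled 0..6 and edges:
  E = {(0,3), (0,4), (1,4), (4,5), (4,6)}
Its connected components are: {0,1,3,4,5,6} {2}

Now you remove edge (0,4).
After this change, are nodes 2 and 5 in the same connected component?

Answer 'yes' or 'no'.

Answer: no

Derivation:
Initial components: {0,1,3,4,5,6} {2}
Removing edge (0,4): it was a bridge — component count 2 -> 3.
New components: {0,3} {1,4,5,6} {2}
Are 2 and 5 in the same component? no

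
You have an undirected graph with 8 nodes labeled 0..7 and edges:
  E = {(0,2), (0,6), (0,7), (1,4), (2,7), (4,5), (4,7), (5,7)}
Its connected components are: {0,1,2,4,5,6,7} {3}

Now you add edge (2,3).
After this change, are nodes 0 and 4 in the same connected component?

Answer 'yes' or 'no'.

Initial components: {0,1,2,4,5,6,7} {3}
Adding edge (2,3): merges {0,1,2,4,5,6,7} and {3}.
New components: {0,1,2,3,4,5,6,7}
Are 0 and 4 in the same component? yes

Answer: yes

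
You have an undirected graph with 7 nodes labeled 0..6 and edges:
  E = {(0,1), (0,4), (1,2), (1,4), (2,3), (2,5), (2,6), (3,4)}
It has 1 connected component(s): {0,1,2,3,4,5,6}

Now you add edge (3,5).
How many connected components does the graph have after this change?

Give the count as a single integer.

Answer: 1

Derivation:
Initial component count: 1
Add (3,5): endpoints already in same component. Count unchanged: 1.
New component count: 1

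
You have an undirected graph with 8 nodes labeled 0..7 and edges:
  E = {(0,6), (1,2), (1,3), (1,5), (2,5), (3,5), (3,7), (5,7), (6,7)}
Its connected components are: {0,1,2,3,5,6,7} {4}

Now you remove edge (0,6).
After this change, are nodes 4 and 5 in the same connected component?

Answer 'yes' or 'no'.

Answer: no

Derivation:
Initial components: {0,1,2,3,5,6,7} {4}
Removing edge (0,6): it was a bridge — component count 2 -> 3.
New components: {0} {1,2,3,5,6,7} {4}
Are 4 and 5 in the same component? no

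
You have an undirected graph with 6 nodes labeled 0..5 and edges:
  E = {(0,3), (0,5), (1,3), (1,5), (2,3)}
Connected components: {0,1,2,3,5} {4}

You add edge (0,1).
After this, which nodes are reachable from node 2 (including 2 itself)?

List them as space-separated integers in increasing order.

Before: nodes reachable from 2: {0,1,2,3,5}
Adding (0,1): both endpoints already in same component. Reachability from 2 unchanged.
After: nodes reachable from 2: {0,1,2,3,5}

Answer: 0 1 2 3 5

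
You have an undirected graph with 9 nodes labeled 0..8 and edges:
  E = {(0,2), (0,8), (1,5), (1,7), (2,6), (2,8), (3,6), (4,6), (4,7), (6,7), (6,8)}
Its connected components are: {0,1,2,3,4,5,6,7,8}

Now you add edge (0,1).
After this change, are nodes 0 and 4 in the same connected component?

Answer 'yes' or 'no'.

Initial components: {0,1,2,3,4,5,6,7,8}
Adding edge (0,1): both already in same component {0,1,2,3,4,5,6,7,8}. No change.
New components: {0,1,2,3,4,5,6,7,8}
Are 0 and 4 in the same component? yes

Answer: yes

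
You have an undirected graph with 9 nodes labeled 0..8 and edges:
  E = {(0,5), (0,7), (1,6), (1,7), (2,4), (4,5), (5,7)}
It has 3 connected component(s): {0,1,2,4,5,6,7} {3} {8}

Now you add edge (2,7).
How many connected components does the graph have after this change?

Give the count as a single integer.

Answer: 3

Derivation:
Initial component count: 3
Add (2,7): endpoints already in same component. Count unchanged: 3.
New component count: 3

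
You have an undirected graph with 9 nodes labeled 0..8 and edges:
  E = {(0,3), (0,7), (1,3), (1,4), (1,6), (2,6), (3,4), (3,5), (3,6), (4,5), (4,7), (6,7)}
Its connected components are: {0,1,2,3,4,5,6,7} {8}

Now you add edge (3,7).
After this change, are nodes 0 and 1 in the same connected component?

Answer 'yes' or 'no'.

Initial components: {0,1,2,3,4,5,6,7} {8}
Adding edge (3,7): both already in same component {0,1,2,3,4,5,6,7}. No change.
New components: {0,1,2,3,4,5,6,7} {8}
Are 0 and 1 in the same component? yes

Answer: yes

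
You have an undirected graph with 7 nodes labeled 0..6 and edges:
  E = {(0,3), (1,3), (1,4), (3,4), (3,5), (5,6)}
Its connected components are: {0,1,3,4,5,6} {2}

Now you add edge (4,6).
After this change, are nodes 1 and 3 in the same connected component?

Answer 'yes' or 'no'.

Initial components: {0,1,3,4,5,6} {2}
Adding edge (4,6): both already in same component {0,1,3,4,5,6}. No change.
New components: {0,1,3,4,5,6} {2}
Are 1 and 3 in the same component? yes

Answer: yes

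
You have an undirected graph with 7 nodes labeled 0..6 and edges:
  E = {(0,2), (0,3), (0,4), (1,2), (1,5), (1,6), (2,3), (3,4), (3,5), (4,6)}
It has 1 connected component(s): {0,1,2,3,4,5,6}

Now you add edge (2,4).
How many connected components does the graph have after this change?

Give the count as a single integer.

Answer: 1

Derivation:
Initial component count: 1
Add (2,4): endpoints already in same component. Count unchanged: 1.
New component count: 1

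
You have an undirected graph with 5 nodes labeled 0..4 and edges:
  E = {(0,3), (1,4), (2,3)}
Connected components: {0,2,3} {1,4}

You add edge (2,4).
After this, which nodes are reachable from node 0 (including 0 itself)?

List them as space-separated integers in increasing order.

Before: nodes reachable from 0: {0,2,3}
Adding (2,4): merges 0's component with another. Reachability grows.
After: nodes reachable from 0: {0,1,2,3,4}

Answer: 0 1 2 3 4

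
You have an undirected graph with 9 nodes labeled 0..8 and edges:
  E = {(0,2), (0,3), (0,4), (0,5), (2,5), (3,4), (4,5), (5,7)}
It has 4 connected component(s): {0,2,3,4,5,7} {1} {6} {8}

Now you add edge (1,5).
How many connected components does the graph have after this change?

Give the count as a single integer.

Answer: 3

Derivation:
Initial component count: 4
Add (1,5): merges two components. Count decreases: 4 -> 3.
New component count: 3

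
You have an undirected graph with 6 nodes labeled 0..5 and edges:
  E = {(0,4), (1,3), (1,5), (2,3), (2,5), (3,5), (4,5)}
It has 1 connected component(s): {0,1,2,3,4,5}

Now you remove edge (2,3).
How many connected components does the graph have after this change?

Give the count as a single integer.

Answer: 1

Derivation:
Initial component count: 1
Remove (2,3): not a bridge. Count unchanged: 1.
  After removal, components: {0,1,2,3,4,5}
New component count: 1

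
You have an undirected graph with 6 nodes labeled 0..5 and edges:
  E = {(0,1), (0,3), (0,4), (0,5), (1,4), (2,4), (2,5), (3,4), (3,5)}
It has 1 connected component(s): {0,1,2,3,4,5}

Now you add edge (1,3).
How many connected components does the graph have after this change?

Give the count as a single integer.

Initial component count: 1
Add (1,3): endpoints already in same component. Count unchanged: 1.
New component count: 1

Answer: 1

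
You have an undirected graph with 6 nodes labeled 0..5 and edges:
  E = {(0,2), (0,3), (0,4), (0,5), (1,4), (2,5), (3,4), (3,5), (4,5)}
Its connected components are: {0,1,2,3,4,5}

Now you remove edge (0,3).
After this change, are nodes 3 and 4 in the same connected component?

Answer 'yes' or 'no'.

Initial components: {0,1,2,3,4,5}
Removing edge (0,3): not a bridge — component count unchanged at 1.
New components: {0,1,2,3,4,5}
Are 3 and 4 in the same component? yes

Answer: yes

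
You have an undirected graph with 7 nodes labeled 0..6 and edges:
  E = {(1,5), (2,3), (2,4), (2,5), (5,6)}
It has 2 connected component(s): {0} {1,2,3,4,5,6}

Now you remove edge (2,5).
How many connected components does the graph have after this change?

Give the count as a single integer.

Initial component count: 2
Remove (2,5): it was a bridge. Count increases: 2 -> 3.
  After removal, components: {0} {1,5,6} {2,3,4}
New component count: 3

Answer: 3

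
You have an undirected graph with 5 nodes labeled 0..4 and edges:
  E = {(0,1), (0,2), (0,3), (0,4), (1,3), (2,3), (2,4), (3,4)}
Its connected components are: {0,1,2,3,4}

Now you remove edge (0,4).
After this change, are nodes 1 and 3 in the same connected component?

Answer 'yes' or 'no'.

Initial components: {0,1,2,3,4}
Removing edge (0,4): not a bridge — component count unchanged at 1.
New components: {0,1,2,3,4}
Are 1 and 3 in the same component? yes

Answer: yes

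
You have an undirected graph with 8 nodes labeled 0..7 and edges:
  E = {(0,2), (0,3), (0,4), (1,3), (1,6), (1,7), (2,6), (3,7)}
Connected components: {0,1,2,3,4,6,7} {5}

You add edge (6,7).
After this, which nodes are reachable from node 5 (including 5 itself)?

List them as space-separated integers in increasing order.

Answer: 5

Derivation:
Before: nodes reachable from 5: {5}
Adding (6,7): both endpoints already in same component. Reachability from 5 unchanged.
After: nodes reachable from 5: {5}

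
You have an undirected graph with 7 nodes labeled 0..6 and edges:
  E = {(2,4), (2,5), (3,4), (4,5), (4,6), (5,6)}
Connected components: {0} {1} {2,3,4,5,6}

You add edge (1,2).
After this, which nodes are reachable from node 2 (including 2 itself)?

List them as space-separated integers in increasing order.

Before: nodes reachable from 2: {2,3,4,5,6}
Adding (1,2): merges 2's component with another. Reachability grows.
After: nodes reachable from 2: {1,2,3,4,5,6}

Answer: 1 2 3 4 5 6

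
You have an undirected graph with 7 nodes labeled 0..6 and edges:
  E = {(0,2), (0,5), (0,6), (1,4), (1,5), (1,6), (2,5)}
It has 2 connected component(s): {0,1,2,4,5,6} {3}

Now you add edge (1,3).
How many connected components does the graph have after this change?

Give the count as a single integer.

Initial component count: 2
Add (1,3): merges two components. Count decreases: 2 -> 1.
New component count: 1

Answer: 1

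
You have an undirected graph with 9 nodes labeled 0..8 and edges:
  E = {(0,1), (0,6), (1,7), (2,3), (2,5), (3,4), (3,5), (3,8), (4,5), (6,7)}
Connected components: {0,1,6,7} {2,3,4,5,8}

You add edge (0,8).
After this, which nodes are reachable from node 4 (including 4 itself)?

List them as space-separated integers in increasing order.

Before: nodes reachable from 4: {2,3,4,5,8}
Adding (0,8): merges 4's component with another. Reachability grows.
After: nodes reachable from 4: {0,1,2,3,4,5,6,7,8}

Answer: 0 1 2 3 4 5 6 7 8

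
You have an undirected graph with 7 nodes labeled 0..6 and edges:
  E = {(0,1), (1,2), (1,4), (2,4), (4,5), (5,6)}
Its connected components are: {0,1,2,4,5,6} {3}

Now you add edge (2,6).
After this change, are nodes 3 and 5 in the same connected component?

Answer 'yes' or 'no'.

Initial components: {0,1,2,4,5,6} {3}
Adding edge (2,6): both already in same component {0,1,2,4,5,6}. No change.
New components: {0,1,2,4,5,6} {3}
Are 3 and 5 in the same component? no

Answer: no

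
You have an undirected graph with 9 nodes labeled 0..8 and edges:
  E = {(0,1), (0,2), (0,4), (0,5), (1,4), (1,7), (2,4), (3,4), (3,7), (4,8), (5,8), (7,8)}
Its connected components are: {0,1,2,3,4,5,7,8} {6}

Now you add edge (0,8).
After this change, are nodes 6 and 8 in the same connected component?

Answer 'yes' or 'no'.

Answer: no

Derivation:
Initial components: {0,1,2,3,4,5,7,8} {6}
Adding edge (0,8): both already in same component {0,1,2,3,4,5,7,8}. No change.
New components: {0,1,2,3,4,5,7,8} {6}
Are 6 and 8 in the same component? no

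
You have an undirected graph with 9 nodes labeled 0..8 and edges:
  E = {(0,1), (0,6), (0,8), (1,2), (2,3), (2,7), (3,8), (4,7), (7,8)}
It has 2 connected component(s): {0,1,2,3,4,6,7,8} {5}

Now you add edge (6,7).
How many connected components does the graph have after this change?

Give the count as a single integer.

Answer: 2

Derivation:
Initial component count: 2
Add (6,7): endpoints already in same component. Count unchanged: 2.
New component count: 2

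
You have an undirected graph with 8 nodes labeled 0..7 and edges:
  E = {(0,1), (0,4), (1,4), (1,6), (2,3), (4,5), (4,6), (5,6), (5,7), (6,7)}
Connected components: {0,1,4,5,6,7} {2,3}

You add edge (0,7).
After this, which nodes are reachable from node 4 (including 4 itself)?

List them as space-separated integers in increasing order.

Before: nodes reachable from 4: {0,1,4,5,6,7}
Adding (0,7): both endpoints already in same component. Reachability from 4 unchanged.
After: nodes reachable from 4: {0,1,4,5,6,7}

Answer: 0 1 4 5 6 7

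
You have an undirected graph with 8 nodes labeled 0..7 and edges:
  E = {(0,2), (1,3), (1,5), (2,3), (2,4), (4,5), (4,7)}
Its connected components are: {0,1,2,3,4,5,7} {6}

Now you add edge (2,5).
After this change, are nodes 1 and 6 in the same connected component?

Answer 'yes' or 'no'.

Initial components: {0,1,2,3,4,5,7} {6}
Adding edge (2,5): both already in same component {0,1,2,3,4,5,7}. No change.
New components: {0,1,2,3,4,5,7} {6}
Are 1 and 6 in the same component? no

Answer: no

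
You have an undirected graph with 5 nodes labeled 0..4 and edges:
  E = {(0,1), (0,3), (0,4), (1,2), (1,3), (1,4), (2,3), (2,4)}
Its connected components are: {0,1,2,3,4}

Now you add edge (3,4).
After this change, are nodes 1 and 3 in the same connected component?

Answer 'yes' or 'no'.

Initial components: {0,1,2,3,4}
Adding edge (3,4): both already in same component {0,1,2,3,4}. No change.
New components: {0,1,2,3,4}
Are 1 and 3 in the same component? yes

Answer: yes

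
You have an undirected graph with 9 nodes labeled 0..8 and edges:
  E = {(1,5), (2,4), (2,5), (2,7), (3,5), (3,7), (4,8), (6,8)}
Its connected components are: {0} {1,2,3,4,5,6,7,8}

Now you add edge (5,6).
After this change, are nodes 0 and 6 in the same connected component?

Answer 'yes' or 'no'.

Initial components: {0} {1,2,3,4,5,6,7,8}
Adding edge (5,6): both already in same component {1,2,3,4,5,6,7,8}. No change.
New components: {0} {1,2,3,4,5,6,7,8}
Are 0 and 6 in the same component? no

Answer: no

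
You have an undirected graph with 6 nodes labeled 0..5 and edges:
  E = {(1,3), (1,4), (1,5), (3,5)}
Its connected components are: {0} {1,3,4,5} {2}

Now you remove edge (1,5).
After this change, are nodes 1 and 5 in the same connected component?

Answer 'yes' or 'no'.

Answer: yes

Derivation:
Initial components: {0} {1,3,4,5} {2}
Removing edge (1,5): not a bridge — component count unchanged at 3.
New components: {0} {1,3,4,5} {2}
Are 1 and 5 in the same component? yes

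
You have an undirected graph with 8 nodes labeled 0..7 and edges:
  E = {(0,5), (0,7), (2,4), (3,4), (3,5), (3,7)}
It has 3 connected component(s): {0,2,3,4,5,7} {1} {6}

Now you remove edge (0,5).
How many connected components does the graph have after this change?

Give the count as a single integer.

Initial component count: 3
Remove (0,5): not a bridge. Count unchanged: 3.
  After removal, components: {0,2,3,4,5,7} {1} {6}
New component count: 3

Answer: 3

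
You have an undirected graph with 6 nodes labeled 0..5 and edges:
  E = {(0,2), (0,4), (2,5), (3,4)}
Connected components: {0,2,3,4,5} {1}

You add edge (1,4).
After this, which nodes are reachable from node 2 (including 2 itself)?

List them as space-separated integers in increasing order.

Before: nodes reachable from 2: {0,2,3,4,5}
Adding (1,4): merges 2's component with another. Reachability grows.
After: nodes reachable from 2: {0,1,2,3,4,5}

Answer: 0 1 2 3 4 5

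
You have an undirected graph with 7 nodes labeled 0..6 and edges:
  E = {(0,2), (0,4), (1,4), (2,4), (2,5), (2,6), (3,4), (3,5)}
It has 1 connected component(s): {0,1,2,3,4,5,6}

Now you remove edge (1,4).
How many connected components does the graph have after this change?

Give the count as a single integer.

Answer: 2

Derivation:
Initial component count: 1
Remove (1,4): it was a bridge. Count increases: 1 -> 2.
  After removal, components: {0,2,3,4,5,6} {1}
New component count: 2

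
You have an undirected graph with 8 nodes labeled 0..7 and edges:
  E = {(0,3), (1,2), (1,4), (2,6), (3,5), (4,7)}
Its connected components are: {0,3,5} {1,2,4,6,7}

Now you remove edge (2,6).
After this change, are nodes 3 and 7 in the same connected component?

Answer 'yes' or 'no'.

Initial components: {0,3,5} {1,2,4,6,7}
Removing edge (2,6): it was a bridge — component count 2 -> 3.
New components: {0,3,5} {1,2,4,7} {6}
Are 3 and 7 in the same component? no

Answer: no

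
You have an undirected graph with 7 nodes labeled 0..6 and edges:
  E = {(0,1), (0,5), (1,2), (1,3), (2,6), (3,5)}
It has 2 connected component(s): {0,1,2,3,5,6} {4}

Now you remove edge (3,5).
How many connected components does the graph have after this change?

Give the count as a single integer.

Initial component count: 2
Remove (3,5): not a bridge. Count unchanged: 2.
  After removal, components: {0,1,2,3,5,6} {4}
New component count: 2

Answer: 2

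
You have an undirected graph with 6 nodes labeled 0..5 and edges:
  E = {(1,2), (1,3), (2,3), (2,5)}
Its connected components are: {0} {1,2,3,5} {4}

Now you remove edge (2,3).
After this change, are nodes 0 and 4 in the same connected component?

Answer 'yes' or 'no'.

Answer: no

Derivation:
Initial components: {0} {1,2,3,5} {4}
Removing edge (2,3): not a bridge — component count unchanged at 3.
New components: {0} {1,2,3,5} {4}
Are 0 and 4 in the same component? no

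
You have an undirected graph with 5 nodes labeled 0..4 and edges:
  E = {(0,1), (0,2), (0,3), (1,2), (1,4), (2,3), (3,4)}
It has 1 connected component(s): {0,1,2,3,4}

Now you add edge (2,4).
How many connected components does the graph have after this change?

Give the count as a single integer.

Answer: 1

Derivation:
Initial component count: 1
Add (2,4): endpoints already in same component. Count unchanged: 1.
New component count: 1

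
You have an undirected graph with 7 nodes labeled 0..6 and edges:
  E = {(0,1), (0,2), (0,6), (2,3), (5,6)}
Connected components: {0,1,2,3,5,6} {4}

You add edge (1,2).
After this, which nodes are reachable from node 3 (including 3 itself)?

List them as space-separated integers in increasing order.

Answer: 0 1 2 3 5 6

Derivation:
Before: nodes reachable from 3: {0,1,2,3,5,6}
Adding (1,2): both endpoints already in same component. Reachability from 3 unchanged.
After: nodes reachable from 3: {0,1,2,3,5,6}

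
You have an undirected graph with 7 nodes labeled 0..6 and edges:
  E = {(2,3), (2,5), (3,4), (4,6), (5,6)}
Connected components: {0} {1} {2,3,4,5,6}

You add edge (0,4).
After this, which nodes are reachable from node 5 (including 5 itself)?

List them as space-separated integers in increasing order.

Answer: 0 2 3 4 5 6

Derivation:
Before: nodes reachable from 5: {2,3,4,5,6}
Adding (0,4): merges 5's component with another. Reachability grows.
After: nodes reachable from 5: {0,2,3,4,5,6}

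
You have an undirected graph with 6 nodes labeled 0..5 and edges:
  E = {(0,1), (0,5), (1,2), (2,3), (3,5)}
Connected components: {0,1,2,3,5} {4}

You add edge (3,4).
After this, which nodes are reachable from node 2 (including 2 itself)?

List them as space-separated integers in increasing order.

Before: nodes reachable from 2: {0,1,2,3,5}
Adding (3,4): merges 2's component with another. Reachability grows.
After: nodes reachable from 2: {0,1,2,3,4,5}

Answer: 0 1 2 3 4 5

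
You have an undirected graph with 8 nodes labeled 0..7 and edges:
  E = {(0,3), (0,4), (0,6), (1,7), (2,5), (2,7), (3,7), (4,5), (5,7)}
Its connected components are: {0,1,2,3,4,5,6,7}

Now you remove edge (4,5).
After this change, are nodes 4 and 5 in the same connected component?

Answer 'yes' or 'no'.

Answer: yes

Derivation:
Initial components: {0,1,2,3,4,5,6,7}
Removing edge (4,5): not a bridge — component count unchanged at 1.
New components: {0,1,2,3,4,5,6,7}
Are 4 and 5 in the same component? yes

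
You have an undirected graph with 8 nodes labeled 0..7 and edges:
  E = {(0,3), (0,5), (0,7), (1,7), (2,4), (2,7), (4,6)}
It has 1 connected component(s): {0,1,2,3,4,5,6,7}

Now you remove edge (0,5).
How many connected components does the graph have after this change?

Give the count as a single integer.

Initial component count: 1
Remove (0,5): it was a bridge. Count increases: 1 -> 2.
  After removal, components: {0,1,2,3,4,6,7} {5}
New component count: 2

Answer: 2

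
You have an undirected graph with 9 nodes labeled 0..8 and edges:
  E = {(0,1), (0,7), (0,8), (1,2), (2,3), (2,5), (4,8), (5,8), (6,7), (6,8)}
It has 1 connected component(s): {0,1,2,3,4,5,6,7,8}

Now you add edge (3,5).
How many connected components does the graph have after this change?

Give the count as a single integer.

Initial component count: 1
Add (3,5): endpoints already in same component. Count unchanged: 1.
New component count: 1

Answer: 1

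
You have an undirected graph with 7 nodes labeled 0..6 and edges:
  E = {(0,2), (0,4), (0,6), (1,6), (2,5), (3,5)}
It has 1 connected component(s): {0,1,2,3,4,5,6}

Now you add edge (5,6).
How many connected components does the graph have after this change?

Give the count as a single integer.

Initial component count: 1
Add (5,6): endpoints already in same component. Count unchanged: 1.
New component count: 1

Answer: 1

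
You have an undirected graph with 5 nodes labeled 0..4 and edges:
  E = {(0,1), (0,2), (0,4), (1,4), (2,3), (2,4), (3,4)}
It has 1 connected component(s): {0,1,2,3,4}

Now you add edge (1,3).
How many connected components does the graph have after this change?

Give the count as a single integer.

Initial component count: 1
Add (1,3): endpoints already in same component. Count unchanged: 1.
New component count: 1

Answer: 1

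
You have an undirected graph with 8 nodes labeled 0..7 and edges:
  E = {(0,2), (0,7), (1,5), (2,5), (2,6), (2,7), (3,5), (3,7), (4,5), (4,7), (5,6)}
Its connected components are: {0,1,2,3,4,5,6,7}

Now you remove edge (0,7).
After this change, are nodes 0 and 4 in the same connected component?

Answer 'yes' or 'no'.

Answer: yes

Derivation:
Initial components: {0,1,2,3,4,5,6,7}
Removing edge (0,7): not a bridge — component count unchanged at 1.
New components: {0,1,2,3,4,5,6,7}
Are 0 and 4 in the same component? yes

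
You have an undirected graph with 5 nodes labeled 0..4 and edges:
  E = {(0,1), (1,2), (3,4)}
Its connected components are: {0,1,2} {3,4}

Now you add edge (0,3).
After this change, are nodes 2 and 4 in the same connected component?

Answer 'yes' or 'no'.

Initial components: {0,1,2} {3,4}
Adding edge (0,3): merges {0,1,2} and {3,4}.
New components: {0,1,2,3,4}
Are 2 and 4 in the same component? yes

Answer: yes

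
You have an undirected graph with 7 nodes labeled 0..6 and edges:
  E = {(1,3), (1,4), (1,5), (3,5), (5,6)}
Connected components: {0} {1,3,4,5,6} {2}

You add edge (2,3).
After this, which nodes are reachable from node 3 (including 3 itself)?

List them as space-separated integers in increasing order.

Before: nodes reachable from 3: {1,3,4,5,6}
Adding (2,3): merges 3's component with another. Reachability grows.
After: nodes reachable from 3: {1,2,3,4,5,6}

Answer: 1 2 3 4 5 6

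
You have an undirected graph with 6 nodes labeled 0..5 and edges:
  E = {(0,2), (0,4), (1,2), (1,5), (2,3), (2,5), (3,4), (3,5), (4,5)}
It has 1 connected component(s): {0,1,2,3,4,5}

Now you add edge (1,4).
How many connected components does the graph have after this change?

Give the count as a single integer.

Answer: 1

Derivation:
Initial component count: 1
Add (1,4): endpoints already in same component. Count unchanged: 1.
New component count: 1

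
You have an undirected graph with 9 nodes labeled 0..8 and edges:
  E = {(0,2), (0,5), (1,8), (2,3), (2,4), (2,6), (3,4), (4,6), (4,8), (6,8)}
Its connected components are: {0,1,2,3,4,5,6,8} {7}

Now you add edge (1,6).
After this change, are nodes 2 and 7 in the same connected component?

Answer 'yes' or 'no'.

Answer: no

Derivation:
Initial components: {0,1,2,3,4,5,6,8} {7}
Adding edge (1,6): both already in same component {0,1,2,3,4,5,6,8}. No change.
New components: {0,1,2,3,4,5,6,8} {7}
Are 2 and 7 in the same component? no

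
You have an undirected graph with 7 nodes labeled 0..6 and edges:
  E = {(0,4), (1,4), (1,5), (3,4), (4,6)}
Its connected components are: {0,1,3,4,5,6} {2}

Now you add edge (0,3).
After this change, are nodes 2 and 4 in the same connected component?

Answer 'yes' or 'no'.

Initial components: {0,1,3,4,5,6} {2}
Adding edge (0,3): both already in same component {0,1,3,4,5,6}. No change.
New components: {0,1,3,4,5,6} {2}
Are 2 and 4 in the same component? no

Answer: no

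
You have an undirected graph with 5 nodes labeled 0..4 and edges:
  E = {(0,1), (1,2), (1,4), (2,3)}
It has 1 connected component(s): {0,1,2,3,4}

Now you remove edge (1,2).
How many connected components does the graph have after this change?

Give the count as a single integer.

Answer: 2

Derivation:
Initial component count: 1
Remove (1,2): it was a bridge. Count increases: 1 -> 2.
  After removal, components: {0,1,4} {2,3}
New component count: 2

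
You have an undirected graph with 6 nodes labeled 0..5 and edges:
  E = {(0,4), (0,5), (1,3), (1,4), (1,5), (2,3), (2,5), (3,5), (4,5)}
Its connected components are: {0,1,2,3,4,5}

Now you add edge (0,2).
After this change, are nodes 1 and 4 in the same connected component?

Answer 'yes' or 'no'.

Initial components: {0,1,2,3,4,5}
Adding edge (0,2): both already in same component {0,1,2,3,4,5}. No change.
New components: {0,1,2,3,4,5}
Are 1 and 4 in the same component? yes

Answer: yes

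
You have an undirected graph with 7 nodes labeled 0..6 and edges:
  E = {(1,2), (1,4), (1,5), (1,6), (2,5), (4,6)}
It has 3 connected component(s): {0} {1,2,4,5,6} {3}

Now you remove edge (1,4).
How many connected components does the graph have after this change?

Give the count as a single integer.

Answer: 3

Derivation:
Initial component count: 3
Remove (1,4): not a bridge. Count unchanged: 3.
  After removal, components: {0} {1,2,4,5,6} {3}
New component count: 3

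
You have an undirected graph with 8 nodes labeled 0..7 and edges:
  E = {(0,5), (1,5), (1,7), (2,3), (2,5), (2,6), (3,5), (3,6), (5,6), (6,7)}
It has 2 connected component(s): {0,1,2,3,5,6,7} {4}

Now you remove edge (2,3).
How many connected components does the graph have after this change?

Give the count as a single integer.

Answer: 2

Derivation:
Initial component count: 2
Remove (2,3): not a bridge. Count unchanged: 2.
  After removal, components: {0,1,2,3,5,6,7} {4}
New component count: 2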